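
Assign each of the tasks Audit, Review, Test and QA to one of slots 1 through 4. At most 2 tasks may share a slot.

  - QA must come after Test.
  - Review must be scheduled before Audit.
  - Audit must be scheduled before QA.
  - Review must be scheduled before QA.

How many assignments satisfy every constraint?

11

Splitting on Audit: it can be 2 (5), 3 (6). Listing each branch's schedules as (Review, Test, QA):
Audit=2: (1,1,3) (1,1,4) (1,2,3) (1,2,4) (1,3,4) — 5.
Audit=3: (1,1,4) (1,2,4) (1,3,4) (2,1,4) (2,2,4) (2,3,4) — 6.
Summing: 5 + 6 = 11.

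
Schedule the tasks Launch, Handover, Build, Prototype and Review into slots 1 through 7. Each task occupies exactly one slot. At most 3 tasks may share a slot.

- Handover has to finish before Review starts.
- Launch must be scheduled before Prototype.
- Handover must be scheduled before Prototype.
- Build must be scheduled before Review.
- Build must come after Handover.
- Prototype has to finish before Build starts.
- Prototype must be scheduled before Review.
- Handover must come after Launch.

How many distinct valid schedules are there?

Splitting on Launch: it can be 1 (15), 2 (5), 3 (1). Listing each branch's schedules as (Handover, Build, Prototype, Review):
Launch=1: (2,4,3,5) (2,4,3,6) (2,4,3,7) (2,5,3,6) (2,5,3,7) (2,5,4,6) (2,5,4,7) (2,6,3,7) (2,6,4,7) (2,6,5,7) (3,5,4,6) (3,5,4,7) (3,6,4,7) (3,6,5,7) (4,6,5,7) — 15.
Launch=2: (3,5,4,6) (3,5,4,7) (3,6,4,7) (3,6,5,7) (4,6,5,7) — 5.
Launch=3: (4,6,5,7) — 1.
Summing: 15 + 5 + 1 = 21.

21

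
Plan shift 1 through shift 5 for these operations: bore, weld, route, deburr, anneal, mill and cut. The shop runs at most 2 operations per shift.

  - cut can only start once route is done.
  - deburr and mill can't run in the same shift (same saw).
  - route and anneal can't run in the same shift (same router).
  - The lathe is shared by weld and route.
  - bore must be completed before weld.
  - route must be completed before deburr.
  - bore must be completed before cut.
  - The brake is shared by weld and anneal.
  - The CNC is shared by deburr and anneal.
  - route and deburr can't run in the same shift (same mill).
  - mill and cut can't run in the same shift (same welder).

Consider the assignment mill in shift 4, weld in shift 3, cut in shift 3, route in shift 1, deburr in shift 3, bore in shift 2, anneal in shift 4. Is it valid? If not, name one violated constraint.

Invalid. The shop runs at most 2 operations per shift.

bore must be completed before weld — holds.
deburr and mill can't run in the same shift (same saw) — holds.
cut can only start once route is done — holds.
The shop runs at most 2 operations per shift — violated.
The lathe is shared by weld and route — holds.
The CNC is shared by deburr and anneal — holds.
bore must be completed before cut — holds.
route and anneal can't run in the same shift (same router) — holds.
route and deburr can't run in the same shift (same mill) — holds.
mill and cut can't run in the same shift (same welder) — holds.
route must be completed before deburr — holds.
The brake is shared by weld and anneal — holds.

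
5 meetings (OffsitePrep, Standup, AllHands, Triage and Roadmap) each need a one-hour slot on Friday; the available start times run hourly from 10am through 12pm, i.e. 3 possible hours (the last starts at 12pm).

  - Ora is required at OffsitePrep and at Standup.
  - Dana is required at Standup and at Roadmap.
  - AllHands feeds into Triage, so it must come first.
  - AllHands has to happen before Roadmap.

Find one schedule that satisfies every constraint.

Triage in 11am; OffsitePrep in 10am; Standup in 12pm; Roadmap in 11am; AllHands in 10am

Checking: AllHands(10am) before Triage(11am); AllHands(10am) before Roadmap(11am); Standup(12pm) != Roadmap(11am); OffsitePrep(10am) != Standup(12pm).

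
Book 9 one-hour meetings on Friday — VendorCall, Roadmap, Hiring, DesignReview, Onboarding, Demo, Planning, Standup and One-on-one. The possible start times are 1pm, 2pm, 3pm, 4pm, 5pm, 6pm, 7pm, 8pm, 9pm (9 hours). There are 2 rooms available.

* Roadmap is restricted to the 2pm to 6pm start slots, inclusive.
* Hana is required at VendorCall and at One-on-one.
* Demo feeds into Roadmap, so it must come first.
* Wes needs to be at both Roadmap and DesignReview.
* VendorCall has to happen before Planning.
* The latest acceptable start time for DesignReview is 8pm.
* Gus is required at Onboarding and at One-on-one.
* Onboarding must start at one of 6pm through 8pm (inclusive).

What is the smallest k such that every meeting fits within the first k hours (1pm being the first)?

6

The precedence chain requires at least 2 distinct hours.
With at most 2 per hour and 9 meetings, at least 5 hours are needed.
Onboarding can't be placed before 6pm — that is hour 6 counting from 1pm — so the schedule must run through at least 6 hours.
6 works (last occupied hour: 6pm): for example One-on-one in 4pm; Onboarding in 6pm; Demo in 1pm; Planning in 2pm; Standup in 4pm; DesignReview in 3pm; Roadmap in 2pm; Hiring in 3pm; VendorCall in 1pm.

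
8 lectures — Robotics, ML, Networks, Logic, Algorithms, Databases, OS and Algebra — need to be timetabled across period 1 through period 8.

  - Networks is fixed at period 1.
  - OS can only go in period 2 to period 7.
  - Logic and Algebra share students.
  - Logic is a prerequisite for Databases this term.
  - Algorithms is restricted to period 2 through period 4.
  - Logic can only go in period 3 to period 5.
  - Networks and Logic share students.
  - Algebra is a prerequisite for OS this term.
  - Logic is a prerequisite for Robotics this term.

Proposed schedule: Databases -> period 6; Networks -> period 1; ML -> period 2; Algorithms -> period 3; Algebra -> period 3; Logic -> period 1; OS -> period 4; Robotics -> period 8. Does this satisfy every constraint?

Algorithms is restricted to period 2 through period 4 — holds.
OS can only go in period 2 to period 7 — holds.
Logic is a prerequisite for Robotics this term — holds.
Logic can only go in period 3 to period 5 — violated.
Networks and Logic share students — violated.
Networks is fixed at period 1 — holds.
Logic and Algebra share students — holds.
Logic is a prerequisite for Databases this term — holds.
Algebra is a prerequisite for OS this term — holds.

No — it violates: Networks and Logic share students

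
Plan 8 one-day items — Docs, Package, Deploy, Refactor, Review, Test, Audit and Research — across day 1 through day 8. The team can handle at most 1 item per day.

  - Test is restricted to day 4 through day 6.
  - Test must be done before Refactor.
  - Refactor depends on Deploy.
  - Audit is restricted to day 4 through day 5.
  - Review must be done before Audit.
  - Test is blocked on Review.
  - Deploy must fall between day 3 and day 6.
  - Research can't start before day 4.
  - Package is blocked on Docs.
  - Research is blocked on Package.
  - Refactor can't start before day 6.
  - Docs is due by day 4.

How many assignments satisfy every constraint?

Splitting on Docs: it can be day 1 (28), day 2 (18). Listing each branch's schedules as (Package, Deploy, Refactor, Review, Test, Audit, Research) by day number:
Docs=day 1: (2,3,7,4,6,5,8) (2,3,8,4,6,5,7) (2,4,7,3,6,5,8) (2,4,8,3,6,5,7) (2,5,7,3,6,4,8) (2,5,8,3,6,4,7) (2,6,7,3,4,5,8) (2,6,7,3,5,4,8) (2,6,8,3,4,5,7) (2,6,8,3,5,4,7) (3,4,7,2,6,5,8) (3,4,8,2,6,5,7) (3,5,7,2,6,4,8) (3,5,8,2,6,4,7) (3,6,7,2,4,5,8) (3,6,7,2,5,4,8) (3,6,8,2,4,5,7) (3,6,8,2,5,4,7) (4,3,7,2,6,5,8) (4,3,8,2,6,5,7) (5,3,7,2,6,4,8) (5,3,8,2,6,4,7) (6,3,7,2,4,5,8) (6,3,7,2,5,4,8) (6,3,8,2,4,5,7) (6,3,8,2,5,4,7) (7,3,6,2,4,5,8) (7,3,6,2,5,4,8) — 28.
Docs=day 2: (3,4,7,1,6,5,8) (3,4,8,1,6,5,7) (3,5,7,1,6,4,8) (3,5,8,1,6,4,7) (3,6,7,1,4,5,8) (3,6,7,1,5,4,8) (3,6,8,1,4,5,7) (3,6,8,1,5,4,7) (4,3,7,1,6,5,8) (4,3,8,1,6,5,7) (5,3,7,1,6,4,8) (5,3,8,1,6,4,7) (6,3,7,1,4,5,8) (6,3,7,1,5,4,8) (6,3,8,1,4,5,7) (6,3,8,1,5,4,7) (7,3,6,1,4,5,8) (7,3,6,1,5,4,8) — 18.
Summing: 28 + 18 = 46.

46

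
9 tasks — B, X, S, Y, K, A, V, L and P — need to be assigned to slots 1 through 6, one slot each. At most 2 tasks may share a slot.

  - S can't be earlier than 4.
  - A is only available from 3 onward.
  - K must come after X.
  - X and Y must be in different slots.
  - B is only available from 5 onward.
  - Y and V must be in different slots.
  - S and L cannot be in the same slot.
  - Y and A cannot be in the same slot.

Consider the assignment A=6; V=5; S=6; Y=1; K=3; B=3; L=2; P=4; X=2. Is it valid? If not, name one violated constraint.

Invalid. B is only available from 5 onward.

At most 2 tasks may share a slot — holds.
X and Y must be in different slots — holds.
K must come after X — holds.
A is only available from 3 onward — holds.
B is only available from 5 onward — violated.
Y and A cannot be in the same slot — holds.
S and L cannot be in the same slot — holds.
Y and V must be in different slots — holds.
S can't be earlier than 4 — holds.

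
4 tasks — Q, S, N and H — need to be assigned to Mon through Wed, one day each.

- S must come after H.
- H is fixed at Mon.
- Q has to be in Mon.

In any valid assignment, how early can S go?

Precedence pushes S to at least Tue.
S at Tue is achievable: N -> Mon, Q -> Mon, H -> Mon, S -> Tue.

Tue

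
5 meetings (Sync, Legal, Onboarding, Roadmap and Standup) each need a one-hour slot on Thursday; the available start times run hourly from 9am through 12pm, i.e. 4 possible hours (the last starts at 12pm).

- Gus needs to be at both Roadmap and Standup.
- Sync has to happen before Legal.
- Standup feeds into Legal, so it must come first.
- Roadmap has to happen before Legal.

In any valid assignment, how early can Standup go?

9am

Downstream work caps Standup at 11am.
Standup at 9am is achievable: Sync -> 9am, Roadmap -> 10am, Onboarding -> 9am, Legal -> 11am, Standup -> 9am.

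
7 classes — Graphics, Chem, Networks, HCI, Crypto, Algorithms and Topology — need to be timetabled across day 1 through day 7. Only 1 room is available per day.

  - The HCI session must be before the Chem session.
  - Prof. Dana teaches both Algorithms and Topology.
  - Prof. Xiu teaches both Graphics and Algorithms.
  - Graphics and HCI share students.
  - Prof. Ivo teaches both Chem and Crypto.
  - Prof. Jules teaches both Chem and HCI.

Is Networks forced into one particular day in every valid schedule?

No

Networks can be day 1 (e.g. Crypto -> day 5; Graphics -> day 4; Networks -> day 1; Topology -> day 7; Algorithms -> day 6; Chem -> day 3; HCI -> day 2) or day 2 (e.g. Graphics=day 4, Algorithms=day 6, Crypto=day 5, Networks=day 2, HCI=day 1, Chem=day 3, Topology=day 7).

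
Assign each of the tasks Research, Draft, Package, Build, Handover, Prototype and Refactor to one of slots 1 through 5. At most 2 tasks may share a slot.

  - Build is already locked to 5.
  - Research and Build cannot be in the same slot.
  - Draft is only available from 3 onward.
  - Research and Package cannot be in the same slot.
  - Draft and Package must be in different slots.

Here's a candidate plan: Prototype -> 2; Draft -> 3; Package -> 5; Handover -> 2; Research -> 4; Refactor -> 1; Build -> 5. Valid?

Yes

Draft and Package must be in different slots — holds.
Research and Package cannot be in the same slot — holds.
Draft is only available from 3 onward — holds.
Build is already locked to 5 — holds.
At most 2 tasks may share a slot — holds.
Research and Build cannot be in the same slot — holds.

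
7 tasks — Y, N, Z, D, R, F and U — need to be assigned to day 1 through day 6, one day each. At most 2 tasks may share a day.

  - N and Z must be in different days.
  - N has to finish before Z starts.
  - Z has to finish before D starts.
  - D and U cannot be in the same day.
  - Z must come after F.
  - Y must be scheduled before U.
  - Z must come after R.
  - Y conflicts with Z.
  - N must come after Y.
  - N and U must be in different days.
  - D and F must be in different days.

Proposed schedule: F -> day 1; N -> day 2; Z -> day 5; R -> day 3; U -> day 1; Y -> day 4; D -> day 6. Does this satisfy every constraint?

Z has to finish before D starts — holds.
Y must be scheduled before U — violated.
N must come after Y — violated.
D and U cannot be in the same day — holds.
N has to finish before Z starts — holds.
N and Z must be in different days — holds.
At most 2 tasks may share a day — holds.
D and F must be in different days — holds.
Y conflicts with Z — holds.
Z must come after F — holds.
N and U must be in different days — holds.
Z must come after R — holds.

No — it violates: Y must be scheduled before U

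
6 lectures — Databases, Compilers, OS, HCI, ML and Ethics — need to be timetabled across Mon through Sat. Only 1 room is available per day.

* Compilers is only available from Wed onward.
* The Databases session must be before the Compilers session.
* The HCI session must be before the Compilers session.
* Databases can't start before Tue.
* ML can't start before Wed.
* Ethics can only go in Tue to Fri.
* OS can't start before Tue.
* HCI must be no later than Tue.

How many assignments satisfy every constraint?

39

Splitting on Databases: it can be Tue (18), Wed (10), Thu (7), Fri (4). Listing each branch's schedules as (Compilers, OS, HCI, ML, Ethics):
Databases=Tue: (Wed,Thu,Mon,Sat,Fri) (Wed,Fri,Mon,Sat,Thu) (Wed,Sat,Mon,Thu,Fri) (Wed,Sat,Mon,Fri,Thu) (Thu,Wed,Mon,Sat,Fri) (Thu,Fri,Mon,Sat,Wed) (Thu,Sat,Mon,Wed,Fri) (Thu,Sat,Mon,Fri,Wed) (Fri,Wed,Mon,Sat,Thu) (Fri,Thu,Mon,Sat,Wed) (Fri,Sat,Mon,Wed,Thu) (Fri,Sat,Mon,Thu,Wed) (Sat,Wed,Mon,Thu,Fri) (Sat,Wed,Mon,Fri,Thu) (Sat,Thu,Mon,Wed,Fri) (Sat,Thu,Mon,Fri,Wed) (Sat,Fri,Mon,Wed,Thu) (Sat,Fri,Mon,Thu,Wed) — 18.
Databases=Wed: (Thu,Tue,Mon,Sat,Fri) (Thu,Fri,Mon,Sat,Tue) (Thu,Sat,Mon,Fri,Tue) (Fri,Tue,Mon,Sat,Thu) (Fri,Thu,Mon,Sat,Tue) (Fri,Sat,Mon,Thu,Tue) (Sat,Tue,Mon,Thu,Fri) (Sat,Tue,Mon,Fri,Thu) (Sat,Thu,Mon,Fri,Tue) (Sat,Fri,Mon,Thu,Tue) — 10.
Databases=Thu: (Fri,Tue,Mon,Sat,Wed) (Fri,Wed,Mon,Sat,Tue) (Fri,Sat,Mon,Wed,Tue) (Sat,Tue,Mon,Wed,Fri) (Sat,Tue,Mon,Fri,Wed) (Sat,Wed,Mon,Fri,Tue) (Sat,Fri,Mon,Wed,Tue) — 7.
Databases=Fri: (Sat,Tue,Mon,Wed,Thu) (Sat,Tue,Mon,Thu,Wed) (Sat,Wed,Mon,Thu,Tue) (Sat,Thu,Mon,Wed,Tue) — 4.
Summing: 18 + 10 + 7 + 4 = 39.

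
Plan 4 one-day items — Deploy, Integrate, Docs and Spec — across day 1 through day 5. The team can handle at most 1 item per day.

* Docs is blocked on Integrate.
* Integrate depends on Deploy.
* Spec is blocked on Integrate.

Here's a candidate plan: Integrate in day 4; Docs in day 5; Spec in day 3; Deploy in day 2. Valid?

No — it violates: Spec is blocked on Integrate

The team can handle at most 1 item per day — holds.
Spec is blocked on Integrate — violated.
Integrate depends on Deploy — holds.
Docs is blocked on Integrate — holds.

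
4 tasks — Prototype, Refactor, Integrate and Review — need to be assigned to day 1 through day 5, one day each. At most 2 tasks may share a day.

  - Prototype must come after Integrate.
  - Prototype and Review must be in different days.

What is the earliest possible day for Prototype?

day 2

Precedence pushes Prototype to at least day 2.
Prototype at day 2 is achievable: Prototype=day 2, Integrate=day 1, Review=day 3, Refactor=day 1.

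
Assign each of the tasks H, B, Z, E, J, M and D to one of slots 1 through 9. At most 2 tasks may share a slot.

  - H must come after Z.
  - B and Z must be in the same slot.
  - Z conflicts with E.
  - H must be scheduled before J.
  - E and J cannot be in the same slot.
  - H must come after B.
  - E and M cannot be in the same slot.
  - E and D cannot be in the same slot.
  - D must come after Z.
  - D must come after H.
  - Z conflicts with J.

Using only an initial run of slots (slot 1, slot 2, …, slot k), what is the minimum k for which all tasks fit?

4

The precedence chain requires at least 3 distinct slots.
With at most 2 per slot and 7 tasks, at least 4 slots are needed.
4 works (last occupied slot: 4): for example M=4; Z=1; J=3; D=3; E=2; H=2; B=1.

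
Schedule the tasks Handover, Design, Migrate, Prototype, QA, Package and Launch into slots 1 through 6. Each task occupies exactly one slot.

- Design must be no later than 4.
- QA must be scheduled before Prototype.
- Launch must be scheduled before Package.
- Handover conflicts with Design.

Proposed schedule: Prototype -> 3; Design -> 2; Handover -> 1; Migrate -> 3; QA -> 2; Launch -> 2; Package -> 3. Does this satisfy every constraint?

Design must be no later than 4 — holds.
Handover conflicts with Design — holds.
QA must be scheduled before Prototype — holds.
Launch must be scheduled before Package — holds.

Valid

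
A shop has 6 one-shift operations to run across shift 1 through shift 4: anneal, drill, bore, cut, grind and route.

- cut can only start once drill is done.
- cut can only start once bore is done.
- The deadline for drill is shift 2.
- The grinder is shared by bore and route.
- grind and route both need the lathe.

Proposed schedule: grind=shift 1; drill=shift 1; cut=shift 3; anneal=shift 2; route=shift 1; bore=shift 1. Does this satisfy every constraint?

No — it violates: grind and route both need the lathe

cut can only start once drill is done — holds.
The deadline for drill is shift 2 — holds.
The grinder is shared by bore and route — violated.
grind and route both need the lathe — violated.
cut can only start once bore is done — holds.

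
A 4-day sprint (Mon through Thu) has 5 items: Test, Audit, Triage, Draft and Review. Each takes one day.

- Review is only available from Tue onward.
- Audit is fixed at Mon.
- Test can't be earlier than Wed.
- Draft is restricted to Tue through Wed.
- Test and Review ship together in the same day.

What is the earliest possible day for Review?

Wed

Review is available from Tue; Review must be in the same day as Test, which can't be before Wed, so Review is at least Wed.
Review at Wed is achievable: Audit -> Mon, Triage -> Mon, Test -> Wed, Draft -> Tue, Review -> Wed.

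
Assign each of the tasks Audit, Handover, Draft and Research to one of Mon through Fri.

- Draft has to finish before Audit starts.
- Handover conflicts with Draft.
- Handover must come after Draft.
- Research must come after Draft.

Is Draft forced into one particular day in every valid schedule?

Draft can be Mon (e.g. Draft=Mon; Research=Tue; Handover=Tue; Audit=Tue) or Tue (e.g. Research=Wed, Draft=Tue, Audit=Wed, Handover=Wed).

No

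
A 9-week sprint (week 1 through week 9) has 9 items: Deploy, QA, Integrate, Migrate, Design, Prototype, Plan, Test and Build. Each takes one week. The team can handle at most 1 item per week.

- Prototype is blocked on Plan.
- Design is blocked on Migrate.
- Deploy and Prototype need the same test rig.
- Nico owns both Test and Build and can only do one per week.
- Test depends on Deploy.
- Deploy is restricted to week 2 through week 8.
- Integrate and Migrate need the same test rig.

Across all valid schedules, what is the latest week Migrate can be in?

Downstream work caps Migrate at week 8.
Migrate at week 8 is achievable: Plan -> week 1, Migrate -> week 8, Deploy -> week 2, Design -> week 9, Prototype -> week 3, Build -> week 7, QA -> week 5, Test -> week 4, Integrate -> week 6.

week 8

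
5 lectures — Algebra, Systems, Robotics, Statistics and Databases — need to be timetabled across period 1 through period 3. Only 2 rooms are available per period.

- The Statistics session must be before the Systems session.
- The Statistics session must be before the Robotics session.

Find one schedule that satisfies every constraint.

Systems=period 2, Robotics=period 2, Algebra=period 1, Statistics=period 1, Databases=period 3

Checking: Statistics(period 1) before Systems(period 2); Statistics(period 1) before Robotics(period 2); max 2 per period (cap 2).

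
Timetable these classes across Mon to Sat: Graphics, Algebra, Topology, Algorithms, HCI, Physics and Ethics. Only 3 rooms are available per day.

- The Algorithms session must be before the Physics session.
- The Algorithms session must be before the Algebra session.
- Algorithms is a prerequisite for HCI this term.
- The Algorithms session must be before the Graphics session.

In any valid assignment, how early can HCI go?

Tue

Precedence pushes HCI to at least Tue.
HCI at Tue is achievable: Physics=Wed, Algebra=Tue, Topology=Mon, HCI=Tue, Ethics=Mon, Algorithms=Mon, Graphics=Tue.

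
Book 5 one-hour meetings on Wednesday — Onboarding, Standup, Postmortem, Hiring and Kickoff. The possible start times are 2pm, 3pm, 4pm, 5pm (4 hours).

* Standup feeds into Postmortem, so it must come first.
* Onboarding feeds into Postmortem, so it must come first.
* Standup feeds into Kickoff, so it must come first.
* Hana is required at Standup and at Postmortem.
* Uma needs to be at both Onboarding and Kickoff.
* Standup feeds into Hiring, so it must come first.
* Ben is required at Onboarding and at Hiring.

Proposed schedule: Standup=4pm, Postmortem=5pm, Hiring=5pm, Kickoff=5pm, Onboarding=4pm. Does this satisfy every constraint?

Yes

Standup feeds into Postmortem, so it must come first — holds.
Standup feeds into Kickoff, so it must come first — holds.
Ben is required at Onboarding and at Hiring — holds.
Standup feeds into Hiring, so it must come first — holds.
Uma needs to be at both Onboarding and Kickoff — holds.
Hana is required at Standup and at Postmortem — holds.
Onboarding feeds into Postmortem, so it must come first — holds.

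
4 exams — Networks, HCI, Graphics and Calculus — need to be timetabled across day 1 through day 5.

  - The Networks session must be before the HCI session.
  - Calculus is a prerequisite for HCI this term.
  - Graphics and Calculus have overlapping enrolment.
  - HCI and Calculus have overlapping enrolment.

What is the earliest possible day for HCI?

day 2

Precedence pushes HCI to at least day 2.
HCI at day 2 is achievable: Calculus=day 1; Networks=day 1; HCI=day 2; Graphics=day 2.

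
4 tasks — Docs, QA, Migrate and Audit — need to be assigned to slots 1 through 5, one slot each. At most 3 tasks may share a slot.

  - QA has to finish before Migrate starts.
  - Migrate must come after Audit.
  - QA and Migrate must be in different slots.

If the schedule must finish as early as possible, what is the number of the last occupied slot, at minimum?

The precedence chain requires at least 2 distinct slots.
With at most 3 per slot and 4 tasks, at least 2 slots are needed.
2 works (last occupied slot: 2): for example QA -> 1, Audit -> 1, Migrate -> 2, Docs -> 1.

2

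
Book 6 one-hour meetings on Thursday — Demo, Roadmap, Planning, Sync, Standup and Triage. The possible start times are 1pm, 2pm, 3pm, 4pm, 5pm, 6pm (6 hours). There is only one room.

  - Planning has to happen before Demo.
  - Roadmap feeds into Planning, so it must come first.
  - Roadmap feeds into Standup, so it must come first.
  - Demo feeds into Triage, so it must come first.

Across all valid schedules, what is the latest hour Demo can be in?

5pm

Precedence pushes Demo to at least 3pm; downstream work caps Demo at 5pm.
Demo at 5pm is achievable: Planning=2pm, Triage=6pm, Sync=4pm, Demo=5pm, Standup=3pm, Roadmap=1pm.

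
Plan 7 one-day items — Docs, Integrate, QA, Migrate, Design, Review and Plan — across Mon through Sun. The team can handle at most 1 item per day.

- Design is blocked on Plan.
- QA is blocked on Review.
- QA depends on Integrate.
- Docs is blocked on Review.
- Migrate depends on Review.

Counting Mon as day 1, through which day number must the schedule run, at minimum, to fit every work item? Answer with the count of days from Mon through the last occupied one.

7

The precedence chain requires at least 2 distinct days.
With at most 1 per day and 7 work items, at least 7 days are needed.
7 works (last occupied day: Sun): for example Design in Sun; Docs in Thu; Plan in Sat; Migrate in Fri; Integrate in Tue; Review in Mon; QA in Wed.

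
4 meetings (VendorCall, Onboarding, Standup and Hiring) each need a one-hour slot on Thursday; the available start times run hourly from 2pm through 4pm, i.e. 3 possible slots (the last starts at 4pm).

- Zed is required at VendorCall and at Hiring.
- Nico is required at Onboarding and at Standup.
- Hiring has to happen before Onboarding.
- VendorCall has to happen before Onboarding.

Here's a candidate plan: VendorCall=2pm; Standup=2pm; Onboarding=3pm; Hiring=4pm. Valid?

Nico is required at Onboarding and at Standup — holds.
Hiring has to happen before Onboarding — violated.
Zed is required at VendorCall and at Hiring — holds.
VendorCall has to happen before Onboarding — holds.

Invalid. Hiring has to happen before Onboarding.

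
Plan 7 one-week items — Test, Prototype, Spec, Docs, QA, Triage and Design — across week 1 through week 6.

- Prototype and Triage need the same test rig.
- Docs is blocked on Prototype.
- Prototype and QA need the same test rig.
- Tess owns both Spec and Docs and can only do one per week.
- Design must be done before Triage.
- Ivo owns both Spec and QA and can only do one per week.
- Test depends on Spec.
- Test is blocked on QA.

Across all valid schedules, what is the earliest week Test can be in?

week 3

Precedence pushes Test to at least week 2.
Test at week 3 is achievable: Docs in week 2, QA in week 2, Spec in week 1, Prototype in week 1, Test in week 3, Triage in week 2, Design in week 1.
Nothing earlier works — the conflict constraints rule out every week before week 3.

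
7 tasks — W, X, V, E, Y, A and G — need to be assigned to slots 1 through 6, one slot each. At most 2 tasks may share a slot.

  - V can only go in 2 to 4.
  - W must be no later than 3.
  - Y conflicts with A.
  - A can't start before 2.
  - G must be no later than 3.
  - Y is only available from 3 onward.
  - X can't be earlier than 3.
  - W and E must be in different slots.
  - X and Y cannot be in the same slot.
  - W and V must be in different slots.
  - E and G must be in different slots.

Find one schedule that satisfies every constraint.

V=2, G=1, Y=4, E=3, W=1, A=2, X=3

Checking: E(3) != G(1); W(1) != E(3); W(1) != V(2); X(3) != Y(4); Y(4) != A(2); W=1 in [1,3]; V=2 in [2,4]; Y=4 in [3,6]; A=2 in [2,6]; X=3 in [3,6]; G=1 in [1,3]; max 2 per slot (cap 2).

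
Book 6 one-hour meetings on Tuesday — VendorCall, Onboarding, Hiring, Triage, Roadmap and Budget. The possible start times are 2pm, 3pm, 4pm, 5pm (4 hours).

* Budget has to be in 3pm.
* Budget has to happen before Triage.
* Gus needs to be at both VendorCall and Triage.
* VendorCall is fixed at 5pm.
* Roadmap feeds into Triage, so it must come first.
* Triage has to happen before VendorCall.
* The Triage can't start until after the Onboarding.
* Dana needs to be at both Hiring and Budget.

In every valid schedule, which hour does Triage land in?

4pm

Budget is fixed at 3pm and must come before Triage, so Triage is at least 4pm.
VendorCall is fixed at 5pm and must come after Triage, so Triage is at most 4pm.
So Triage must be 4pm.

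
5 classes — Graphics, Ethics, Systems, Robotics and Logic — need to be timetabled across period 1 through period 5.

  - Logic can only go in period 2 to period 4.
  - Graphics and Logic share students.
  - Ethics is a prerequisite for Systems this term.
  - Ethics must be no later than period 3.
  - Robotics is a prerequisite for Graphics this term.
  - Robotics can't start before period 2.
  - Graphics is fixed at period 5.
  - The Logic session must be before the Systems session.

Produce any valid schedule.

Ethics -> period 1; Robotics -> period 2; Logic -> period 2; Graphics -> period 5; Systems -> period 3

Checking: Logic(period 2) before Systems(period 3); Ethics(period 1) before Systems(period 3); Robotics(period 2) before Graphics(period 5); Graphics(period 5) != Logic(period 2); Ethics=period 1 in [period 1,period 3]; Graphics=period 5 in [period 5,period 5]; Robotics=period 2 in [period 2,period 5]; Logic=period 2 in [period 2,period 4].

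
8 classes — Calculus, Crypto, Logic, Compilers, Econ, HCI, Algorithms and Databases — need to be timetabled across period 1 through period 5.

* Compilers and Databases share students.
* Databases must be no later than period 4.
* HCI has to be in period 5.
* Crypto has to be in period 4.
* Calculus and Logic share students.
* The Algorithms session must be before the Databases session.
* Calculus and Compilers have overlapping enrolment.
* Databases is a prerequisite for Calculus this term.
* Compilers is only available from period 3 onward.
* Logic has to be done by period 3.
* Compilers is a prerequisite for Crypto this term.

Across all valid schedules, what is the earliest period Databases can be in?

Precedence pushes Databases to at least period 2; Databases's own window allows nothing later than period 4.
Databases at period 2 is achievable: Logic in period 1, Compilers in period 3, Algorithms in period 1, HCI in period 5, Econ in period 1, Databases in period 2, Crypto in period 4, Calculus in period 4.

period 2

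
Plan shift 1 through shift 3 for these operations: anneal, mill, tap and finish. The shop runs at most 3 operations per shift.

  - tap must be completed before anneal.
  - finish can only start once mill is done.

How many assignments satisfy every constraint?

9

Splitting on anneal: it can be shift 2 (3), shift 3 (6). Listing each branch's schedules as (mill, tap, finish) by shift number:
anneal=shift 2: (1,1,2) (1,1,3) (2,1,3) — 3.
anneal=shift 3: (1,1,2) (1,1,3) (1,2,2) (1,2,3) (2,1,3) (2,2,3) — 6.
Summing: 3 + 6 = 9.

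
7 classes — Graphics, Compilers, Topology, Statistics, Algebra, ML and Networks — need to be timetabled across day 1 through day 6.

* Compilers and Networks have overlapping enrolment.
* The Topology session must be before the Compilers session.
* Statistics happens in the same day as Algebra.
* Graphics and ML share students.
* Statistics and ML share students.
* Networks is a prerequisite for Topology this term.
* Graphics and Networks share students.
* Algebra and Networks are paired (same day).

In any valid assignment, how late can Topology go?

day 5

Precedence pushes Topology to at least day 2; downstream work caps Topology at day 5.
Topology at day 5 is achievable: Algebra=day 1, ML=day 3, Graphics=day 2, Compilers=day 6, Networks=day 1, Topology=day 5, Statistics=day 1.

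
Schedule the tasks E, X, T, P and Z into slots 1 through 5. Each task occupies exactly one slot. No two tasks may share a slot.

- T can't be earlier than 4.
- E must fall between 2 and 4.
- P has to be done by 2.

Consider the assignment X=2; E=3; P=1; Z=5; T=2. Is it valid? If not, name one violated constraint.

No — it violates: T can't be earlier than 4

E must fall between 2 and 4 — holds.
P has to be done by 2 — holds.
T can't be earlier than 4 — violated.
No two tasks may share a slot — violated.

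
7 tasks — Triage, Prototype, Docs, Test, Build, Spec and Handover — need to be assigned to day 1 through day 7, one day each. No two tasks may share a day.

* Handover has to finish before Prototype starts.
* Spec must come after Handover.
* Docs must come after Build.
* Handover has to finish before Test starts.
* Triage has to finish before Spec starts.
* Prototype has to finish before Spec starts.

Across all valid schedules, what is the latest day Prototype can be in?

Precedence pushes Prototype to at least day 2; downstream work caps Prototype at day 6.
Prototype at day 6 is achievable: Test in day 5; Prototype in day 6; Docs in day 4; Handover in day 1; Spec in day 7; Build in day 3; Triage in day 2.

day 6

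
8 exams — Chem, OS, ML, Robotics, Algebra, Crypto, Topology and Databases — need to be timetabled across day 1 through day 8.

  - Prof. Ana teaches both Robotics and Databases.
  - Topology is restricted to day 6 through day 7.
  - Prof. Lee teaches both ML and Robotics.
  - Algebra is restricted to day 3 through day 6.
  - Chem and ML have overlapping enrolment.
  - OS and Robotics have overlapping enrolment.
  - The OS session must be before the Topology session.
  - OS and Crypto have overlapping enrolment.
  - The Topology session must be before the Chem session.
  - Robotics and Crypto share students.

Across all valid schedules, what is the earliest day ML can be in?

day 1

ML at day 1 is achievable: Chem=day 7; OS=day 1; Databases=day 1; Algebra=day 3; Topology=day 6; ML=day 1; Robotics=day 2; Crypto=day 3.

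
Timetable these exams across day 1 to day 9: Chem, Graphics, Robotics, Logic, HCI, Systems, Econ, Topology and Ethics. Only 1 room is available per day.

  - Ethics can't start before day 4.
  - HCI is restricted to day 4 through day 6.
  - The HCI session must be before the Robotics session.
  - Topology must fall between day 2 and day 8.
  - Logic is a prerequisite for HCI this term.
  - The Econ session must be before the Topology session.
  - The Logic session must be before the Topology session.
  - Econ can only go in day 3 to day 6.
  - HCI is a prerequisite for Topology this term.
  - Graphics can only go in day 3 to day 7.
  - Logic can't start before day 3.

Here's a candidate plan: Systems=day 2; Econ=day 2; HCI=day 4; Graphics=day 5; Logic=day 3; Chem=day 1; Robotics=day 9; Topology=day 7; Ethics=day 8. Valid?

Invalid. Econ can only go in day 3 to day 6.

Logic can't start before day 3 — holds.
Econ can only go in day 3 to day 6 — violated.
Only 1 room is available per day — violated.
HCI is a prerequisite for Topology this term — holds.
The Econ session must be before the Topology session — holds.
Ethics can't start before day 4 — holds.
HCI is restricted to day 4 through day 6 — holds.
The Logic session must be before the Topology session — holds.
Graphics can only go in day 3 to day 7 — holds.
Logic is a prerequisite for HCI this term — holds.
Topology must fall between day 2 and day 8 — holds.
The HCI session must be before the Robotics session — holds.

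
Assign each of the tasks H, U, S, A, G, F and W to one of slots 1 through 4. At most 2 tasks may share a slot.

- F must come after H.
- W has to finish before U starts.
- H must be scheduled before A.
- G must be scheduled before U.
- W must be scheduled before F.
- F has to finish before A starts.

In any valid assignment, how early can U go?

2

Precedence pushes U to at least 2.
U at 2 is achievable: W in 1; U in 2; G in 1; H in 2; S in 3; A in 4; F in 3.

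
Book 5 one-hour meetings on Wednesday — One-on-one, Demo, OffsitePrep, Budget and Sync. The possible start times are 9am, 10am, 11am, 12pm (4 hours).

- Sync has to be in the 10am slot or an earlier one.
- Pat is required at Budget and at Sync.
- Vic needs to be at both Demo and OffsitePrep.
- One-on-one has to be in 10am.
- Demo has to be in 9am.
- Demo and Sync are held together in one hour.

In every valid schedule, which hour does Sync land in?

9am

Sync's own window allows nothing later than 10am; Sync must be in the same hour as Demo, which can't be after 9am, so Sync is at most 9am.
So Sync is pinned to 9am.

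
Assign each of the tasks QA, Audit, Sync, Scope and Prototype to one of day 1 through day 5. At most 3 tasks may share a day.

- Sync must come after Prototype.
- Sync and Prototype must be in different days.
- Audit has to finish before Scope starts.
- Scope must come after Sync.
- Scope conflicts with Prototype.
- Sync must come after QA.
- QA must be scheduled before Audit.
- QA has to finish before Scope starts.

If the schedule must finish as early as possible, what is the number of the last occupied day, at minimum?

day 3

The precedence chain requires at least 3 distinct days.
With at most 3 per day and 5 tasks, at least 2 days are needed.
3 works (last occupied day: day 3): for example QA in day 1; Prototype in day 1; Scope in day 3; Audit in day 2; Sync in day 2.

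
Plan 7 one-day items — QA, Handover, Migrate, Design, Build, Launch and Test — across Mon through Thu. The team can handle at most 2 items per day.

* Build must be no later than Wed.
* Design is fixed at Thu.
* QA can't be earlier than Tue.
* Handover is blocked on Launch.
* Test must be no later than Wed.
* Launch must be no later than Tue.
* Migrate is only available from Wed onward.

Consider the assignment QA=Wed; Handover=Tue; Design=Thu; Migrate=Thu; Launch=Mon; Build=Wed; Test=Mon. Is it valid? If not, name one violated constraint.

Migrate is only available from Wed onward — holds.
Design is fixed at Thu — holds.
The team can handle at most 2 items per day — holds.
Test must be no later than Wed — holds.
Launch must be no later than Tue — holds.
Handover is blocked on Launch — holds.
QA can't be earlier than Tue — holds.
Build must be no later than Wed — holds.

Valid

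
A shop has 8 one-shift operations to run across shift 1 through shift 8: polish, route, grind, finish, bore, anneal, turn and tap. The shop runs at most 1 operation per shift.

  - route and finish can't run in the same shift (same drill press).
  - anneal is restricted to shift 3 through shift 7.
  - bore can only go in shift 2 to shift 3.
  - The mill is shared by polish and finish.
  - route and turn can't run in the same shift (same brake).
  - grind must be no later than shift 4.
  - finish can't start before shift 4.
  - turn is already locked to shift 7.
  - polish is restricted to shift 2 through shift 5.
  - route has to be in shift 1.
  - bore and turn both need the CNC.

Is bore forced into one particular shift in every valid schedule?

No

bore can be shift 2 (e.g. anneal in shift 6, turn in shift 7, tap in shift 8, route in shift 1, bore in shift 2, grind in shift 4, polish in shift 3, finish in shift 5) or shift 3 (e.g. turn -> shift 7, grind -> shift 4, tap -> shift 8, polish -> shift 2, anneal -> shift 6, finish -> shift 5, route -> shift 1, bore -> shift 3).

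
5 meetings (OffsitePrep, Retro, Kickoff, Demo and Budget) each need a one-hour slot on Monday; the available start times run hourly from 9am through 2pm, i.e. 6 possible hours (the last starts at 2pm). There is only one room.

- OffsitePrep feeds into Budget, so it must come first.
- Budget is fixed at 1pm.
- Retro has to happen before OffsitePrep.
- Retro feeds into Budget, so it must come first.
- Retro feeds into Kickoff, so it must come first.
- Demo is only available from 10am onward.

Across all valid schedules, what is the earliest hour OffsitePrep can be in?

10am

Precedence pushes OffsitePrep to at least 10am; downstream work caps OffsitePrep at 12pm.
OffsitePrep at 10am is achievable: Retro=9am, Demo=11am, OffsitePrep=10am, Budget=1pm, Kickoff=12pm.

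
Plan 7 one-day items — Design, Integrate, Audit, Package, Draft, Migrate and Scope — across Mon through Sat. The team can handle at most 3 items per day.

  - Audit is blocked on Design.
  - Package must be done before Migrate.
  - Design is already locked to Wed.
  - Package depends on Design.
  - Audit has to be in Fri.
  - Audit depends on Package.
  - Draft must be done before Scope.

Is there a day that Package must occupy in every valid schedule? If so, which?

Design is fixed at Wed and must come before Package, so Package is at least Thu.
Audit is fixed at Fri and must come after Package, so Package is at most Thu.
So Package must be Thu.

Thu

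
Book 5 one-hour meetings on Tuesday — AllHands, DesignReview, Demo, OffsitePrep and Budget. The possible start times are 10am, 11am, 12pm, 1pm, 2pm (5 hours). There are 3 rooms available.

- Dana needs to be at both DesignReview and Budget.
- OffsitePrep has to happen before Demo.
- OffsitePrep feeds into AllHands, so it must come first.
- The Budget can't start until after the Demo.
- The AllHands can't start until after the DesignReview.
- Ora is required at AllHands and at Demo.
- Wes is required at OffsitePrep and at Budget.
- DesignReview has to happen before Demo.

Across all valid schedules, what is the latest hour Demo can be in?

1pm

Precedence pushes Demo to at least 11am; downstream work caps Demo at 1pm.
Demo at 1pm is achievable: OffsitePrep in 10am; Demo in 1pm; Budget in 2pm; DesignReview in 10am; AllHands in 11am.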